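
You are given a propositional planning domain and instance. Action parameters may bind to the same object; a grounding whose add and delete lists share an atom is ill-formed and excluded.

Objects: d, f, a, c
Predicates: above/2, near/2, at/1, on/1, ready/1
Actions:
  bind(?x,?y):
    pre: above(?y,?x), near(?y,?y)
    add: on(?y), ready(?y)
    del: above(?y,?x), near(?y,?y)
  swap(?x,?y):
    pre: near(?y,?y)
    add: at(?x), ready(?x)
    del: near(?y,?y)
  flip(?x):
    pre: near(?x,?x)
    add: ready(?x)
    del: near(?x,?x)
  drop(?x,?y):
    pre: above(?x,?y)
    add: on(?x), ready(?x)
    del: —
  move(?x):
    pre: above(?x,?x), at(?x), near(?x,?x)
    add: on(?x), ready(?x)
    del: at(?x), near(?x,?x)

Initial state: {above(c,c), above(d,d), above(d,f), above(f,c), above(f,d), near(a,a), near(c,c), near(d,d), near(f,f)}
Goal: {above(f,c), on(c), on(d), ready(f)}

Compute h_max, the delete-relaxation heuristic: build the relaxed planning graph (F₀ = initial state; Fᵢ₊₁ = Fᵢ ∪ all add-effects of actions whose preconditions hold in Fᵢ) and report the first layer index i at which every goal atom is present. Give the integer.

1

F0 = init (9 atoms)
F1 = F0 ∪ {at(a), at(c), at(d), at(f), on(c), on(d), on(f), ready(a), ready(c), ready(d), ready(f)}  (20 atoms)
goal ⊆ F1  ⇒  h_max = 1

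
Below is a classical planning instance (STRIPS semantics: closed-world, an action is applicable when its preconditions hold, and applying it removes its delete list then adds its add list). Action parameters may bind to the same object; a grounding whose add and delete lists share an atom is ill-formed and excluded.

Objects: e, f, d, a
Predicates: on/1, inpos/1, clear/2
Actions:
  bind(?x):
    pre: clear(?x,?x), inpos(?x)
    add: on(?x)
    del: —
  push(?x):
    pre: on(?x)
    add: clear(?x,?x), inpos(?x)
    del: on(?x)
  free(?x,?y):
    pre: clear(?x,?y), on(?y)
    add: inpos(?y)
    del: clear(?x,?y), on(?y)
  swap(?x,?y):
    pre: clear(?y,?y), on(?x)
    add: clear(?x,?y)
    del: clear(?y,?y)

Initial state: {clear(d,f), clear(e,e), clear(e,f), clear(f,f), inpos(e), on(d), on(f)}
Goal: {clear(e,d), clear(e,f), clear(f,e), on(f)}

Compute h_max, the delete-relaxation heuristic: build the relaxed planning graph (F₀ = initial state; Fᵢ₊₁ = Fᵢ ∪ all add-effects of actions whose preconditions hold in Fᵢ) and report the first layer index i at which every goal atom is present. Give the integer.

F0 = init (7 atoms)
F1 = F0 ∪ {clear(d,d), clear(d,e), clear(f,e), inpos(d), inpos(f), on(e)}  (13 atoms)
F2 = F1 ∪ {clear(e,d), clear(f,d)}  (15 atoms)
goal ⊆ F2  ⇒  h_max = 2

2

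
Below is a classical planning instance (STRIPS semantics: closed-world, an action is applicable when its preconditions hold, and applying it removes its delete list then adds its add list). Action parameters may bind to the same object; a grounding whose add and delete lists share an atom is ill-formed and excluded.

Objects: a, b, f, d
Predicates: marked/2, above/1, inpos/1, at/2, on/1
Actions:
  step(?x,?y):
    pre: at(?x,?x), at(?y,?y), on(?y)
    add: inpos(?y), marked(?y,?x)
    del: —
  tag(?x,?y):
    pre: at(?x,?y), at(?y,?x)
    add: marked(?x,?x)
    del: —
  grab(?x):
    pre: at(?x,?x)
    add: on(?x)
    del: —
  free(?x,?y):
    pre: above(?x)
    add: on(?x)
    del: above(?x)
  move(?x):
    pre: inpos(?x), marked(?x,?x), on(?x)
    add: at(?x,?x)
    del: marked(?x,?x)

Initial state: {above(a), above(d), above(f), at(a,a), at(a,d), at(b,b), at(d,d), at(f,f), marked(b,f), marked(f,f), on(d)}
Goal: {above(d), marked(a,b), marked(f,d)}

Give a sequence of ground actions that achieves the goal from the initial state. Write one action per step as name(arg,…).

1. grab(a)  →  {above(a), above(d), above(f), at(a,a), at(a,d), at(b,b), at(d,d), at(f,f), marked(b,f), marked(f,f), on(a), on(d)}
2. step(b,a)  →  {above(a), above(d), above(f), at(a,a), at(a,d), at(b,b), at(d,d), at(f,f), inpos(a), marked(a,b), marked(b,f), marked(f,f), on(a), on(d)}
3. grab(f)  →  {above(a), above(d), above(f), at(a,a), at(a,d), at(b,b), at(d,d), at(f,f), inpos(a), marked(a,b), marked(b,f), marked(f,f), on(a), on(d), on(f)}
4. step(d,f)  →  {above(a), above(d), above(f), at(a,a), at(a,d), at(b,b), at(d,d), at(f,f), inpos(a), inpos(f), marked(a,b), marked(b,f), marked(f,d), marked(f,f), on(a), on(d), on(f)}

grab(a); step(b,a); grab(f); step(d,f)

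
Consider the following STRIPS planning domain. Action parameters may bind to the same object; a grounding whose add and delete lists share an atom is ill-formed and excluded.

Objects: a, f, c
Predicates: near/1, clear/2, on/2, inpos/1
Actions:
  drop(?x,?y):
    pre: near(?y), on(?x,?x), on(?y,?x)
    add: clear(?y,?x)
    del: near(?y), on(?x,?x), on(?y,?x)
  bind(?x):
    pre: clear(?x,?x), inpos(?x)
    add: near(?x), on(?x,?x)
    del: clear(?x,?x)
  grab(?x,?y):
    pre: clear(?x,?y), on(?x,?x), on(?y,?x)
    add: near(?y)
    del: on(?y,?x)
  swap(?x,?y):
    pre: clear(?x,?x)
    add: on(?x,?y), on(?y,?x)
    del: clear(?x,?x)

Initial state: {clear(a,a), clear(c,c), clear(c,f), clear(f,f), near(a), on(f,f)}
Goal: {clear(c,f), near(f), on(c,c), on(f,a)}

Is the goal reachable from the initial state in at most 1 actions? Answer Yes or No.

1. grab(f,f)  →  {clear(a,a), clear(c,c), clear(c,f), clear(f,f), near(a), near(f)}
2. swap(a,f)  →  {clear(c,c), clear(c,f), clear(f,f), near(a), near(f), on(a,f), on(f,a)}
3. swap(c,c)  →  {clear(c,f), clear(f,f), near(a), near(f), on(a,f), on(c,c), on(f,a)}
optimal plan length = 3; 3 > 1

No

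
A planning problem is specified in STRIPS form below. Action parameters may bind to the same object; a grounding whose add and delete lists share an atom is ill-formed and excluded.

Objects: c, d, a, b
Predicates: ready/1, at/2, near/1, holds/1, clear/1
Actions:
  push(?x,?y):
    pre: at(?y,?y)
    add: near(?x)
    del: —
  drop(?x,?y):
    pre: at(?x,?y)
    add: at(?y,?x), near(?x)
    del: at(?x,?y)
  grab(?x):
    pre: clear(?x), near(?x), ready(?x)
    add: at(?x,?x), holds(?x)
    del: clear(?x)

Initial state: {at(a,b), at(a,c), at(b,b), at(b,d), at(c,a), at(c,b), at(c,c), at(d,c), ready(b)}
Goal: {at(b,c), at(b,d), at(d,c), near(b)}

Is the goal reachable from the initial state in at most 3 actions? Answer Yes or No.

1. push(b,c)  →  {at(a,b), at(a,c), at(b,b), at(b,d), at(c,a), at(c,b), at(c,c), at(d,c), near(b), ready(b)}
2. drop(c,b)  →  {at(a,b), at(a,c), at(b,b), at(b,c), at(b,d), at(c,a), at(c,c), at(d,c), near(b), near(c), ready(b)}
optimal plan length = 2; 2 ≤ 3

Yes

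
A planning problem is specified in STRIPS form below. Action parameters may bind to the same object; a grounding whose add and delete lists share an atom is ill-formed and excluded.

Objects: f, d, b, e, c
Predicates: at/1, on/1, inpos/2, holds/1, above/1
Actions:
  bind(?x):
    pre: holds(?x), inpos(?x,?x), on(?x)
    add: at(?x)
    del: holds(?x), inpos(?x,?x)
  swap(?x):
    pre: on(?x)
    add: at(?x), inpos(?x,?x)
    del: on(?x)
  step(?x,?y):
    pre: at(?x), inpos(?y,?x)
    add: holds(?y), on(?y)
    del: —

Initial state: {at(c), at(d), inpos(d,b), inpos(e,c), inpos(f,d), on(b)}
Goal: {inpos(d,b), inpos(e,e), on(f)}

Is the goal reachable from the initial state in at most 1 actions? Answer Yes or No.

1. step(d,f)  →  {at(c), at(d), holds(f), inpos(d,b), inpos(e,c), inpos(f,d), on(b), on(f)}
2. step(c,e)  →  {at(c), at(d), holds(e), holds(f), inpos(d,b), inpos(e,c), inpos(f,d), on(b), on(e), on(f)}
3. swap(e)  →  {at(c), at(d), at(e), holds(e), holds(f), inpos(d,b), inpos(e,c), inpos(e,e), inpos(f,d), on(b), on(f)}
optimal plan length = 3; 3 > 1

No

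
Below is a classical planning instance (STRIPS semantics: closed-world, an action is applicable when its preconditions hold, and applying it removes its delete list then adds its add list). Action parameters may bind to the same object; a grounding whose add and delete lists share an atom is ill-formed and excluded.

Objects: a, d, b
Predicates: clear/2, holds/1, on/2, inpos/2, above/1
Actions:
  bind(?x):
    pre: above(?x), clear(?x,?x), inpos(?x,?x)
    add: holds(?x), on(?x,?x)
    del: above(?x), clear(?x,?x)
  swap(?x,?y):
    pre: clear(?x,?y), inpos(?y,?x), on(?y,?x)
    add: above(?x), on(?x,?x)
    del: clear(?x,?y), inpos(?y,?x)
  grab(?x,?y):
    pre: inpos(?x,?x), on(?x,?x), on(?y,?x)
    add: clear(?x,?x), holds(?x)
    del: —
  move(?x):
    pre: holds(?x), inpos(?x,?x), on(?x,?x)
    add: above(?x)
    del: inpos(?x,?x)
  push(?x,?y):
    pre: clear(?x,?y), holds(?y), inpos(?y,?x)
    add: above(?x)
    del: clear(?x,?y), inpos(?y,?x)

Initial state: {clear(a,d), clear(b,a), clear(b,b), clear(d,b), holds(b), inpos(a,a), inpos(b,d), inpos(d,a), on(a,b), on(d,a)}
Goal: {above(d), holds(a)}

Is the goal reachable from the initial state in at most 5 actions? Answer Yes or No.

1. swap(a,d)  →  {above(a), clear(b,a), clear(b,b), clear(d,b), holds(b), inpos(a,a), inpos(b,d), on(a,a), on(a,b), on(d,a)}
2. grab(a,a)  →  {above(a), clear(a,a), clear(b,a), clear(b,b), clear(d,b), holds(a), holds(b), inpos(a,a), inpos(b,d), on(a,a), on(a,b), on(d,a)}
3. push(d,b)  →  {above(a), above(d), clear(a,a), clear(b,a), clear(b,b), holds(a), holds(b), inpos(a,a), on(a,a), on(a,b), on(d,a)}
optimal plan length = 3; 3 ≤ 5

Yes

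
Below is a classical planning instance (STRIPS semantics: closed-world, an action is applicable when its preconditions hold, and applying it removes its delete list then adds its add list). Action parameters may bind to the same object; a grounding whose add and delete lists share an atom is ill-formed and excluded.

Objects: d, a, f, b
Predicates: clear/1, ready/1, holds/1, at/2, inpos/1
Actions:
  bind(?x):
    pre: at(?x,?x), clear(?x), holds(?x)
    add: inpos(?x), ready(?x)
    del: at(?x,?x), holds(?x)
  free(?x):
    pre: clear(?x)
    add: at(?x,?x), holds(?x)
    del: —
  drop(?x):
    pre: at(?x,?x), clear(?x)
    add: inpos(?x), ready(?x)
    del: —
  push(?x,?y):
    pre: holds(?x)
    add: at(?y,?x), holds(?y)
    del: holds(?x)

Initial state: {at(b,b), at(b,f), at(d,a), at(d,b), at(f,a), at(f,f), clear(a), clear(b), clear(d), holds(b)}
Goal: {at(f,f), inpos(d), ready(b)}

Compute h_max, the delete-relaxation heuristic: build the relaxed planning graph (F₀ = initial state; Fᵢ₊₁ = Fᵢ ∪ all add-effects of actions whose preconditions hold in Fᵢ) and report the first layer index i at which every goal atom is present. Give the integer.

2

F0 = init (10 atoms)
F1 = F0 ∪ {at(a,a), at(a,b), at(d,d), at(f,b), holds(a), holds(d), holds(f), inpos(b), ready(b)}  (19 atoms)
F2 = F1 ∪ {at(a,d), at(a,f), at(b,a), at(b,d), at(d,f), at(f,d), inpos(a), inpos(d), ready(a), ready(d)}  (29 atoms)
goal ⊆ F2  ⇒  h_max = 2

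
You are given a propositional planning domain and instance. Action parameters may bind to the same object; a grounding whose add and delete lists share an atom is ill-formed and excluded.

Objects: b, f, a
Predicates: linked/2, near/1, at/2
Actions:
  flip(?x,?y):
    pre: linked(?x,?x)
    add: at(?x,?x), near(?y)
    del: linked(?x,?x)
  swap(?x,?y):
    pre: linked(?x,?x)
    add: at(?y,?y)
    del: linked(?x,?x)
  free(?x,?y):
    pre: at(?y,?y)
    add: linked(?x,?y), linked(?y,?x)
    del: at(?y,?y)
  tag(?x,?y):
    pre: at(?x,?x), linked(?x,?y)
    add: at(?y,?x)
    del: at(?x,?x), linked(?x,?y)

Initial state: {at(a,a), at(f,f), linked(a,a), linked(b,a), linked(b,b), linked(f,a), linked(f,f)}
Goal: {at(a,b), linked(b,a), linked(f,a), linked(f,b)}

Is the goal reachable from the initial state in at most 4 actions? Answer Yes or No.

1. flip(b,b)  →  {at(a,a), at(b,b), at(f,f), linked(a,a), linked(b,a), linked(f,a), linked(f,f), near(b)}
2. free(b,f)  →  {at(a,a), at(b,b), linked(a,a), linked(b,a), linked(b,f), linked(f,a), linked(f,b), linked(f,f), near(b)}
3. tag(b,a)  →  {at(a,a), at(a,b), linked(a,a), linked(b,f), linked(f,a), linked(f,b), linked(f,f), near(b)}
4. free(b,a)  →  {at(a,b), linked(a,a), linked(a,b), linked(b,a), linked(b,f), linked(f,a), linked(f,b), linked(f,f), near(b)}
optimal plan length = 4; 4 ≤ 4

Yes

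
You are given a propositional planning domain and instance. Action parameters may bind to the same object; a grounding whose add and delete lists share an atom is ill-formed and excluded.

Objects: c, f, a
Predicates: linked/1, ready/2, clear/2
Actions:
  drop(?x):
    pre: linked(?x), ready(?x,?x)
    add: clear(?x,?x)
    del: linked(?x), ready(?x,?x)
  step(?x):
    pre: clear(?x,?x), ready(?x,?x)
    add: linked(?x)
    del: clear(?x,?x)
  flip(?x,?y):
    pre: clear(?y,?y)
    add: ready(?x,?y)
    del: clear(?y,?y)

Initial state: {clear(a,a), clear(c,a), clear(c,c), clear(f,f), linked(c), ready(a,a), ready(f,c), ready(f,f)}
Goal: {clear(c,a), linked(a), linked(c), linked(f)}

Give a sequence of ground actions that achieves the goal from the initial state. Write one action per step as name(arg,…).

1. step(f)  →  {clear(a,a), clear(c,a), clear(c,c), linked(c), linked(f), ready(a,a), ready(f,c), ready(f,f)}
2. step(a)  →  {clear(c,a), clear(c,c), linked(a), linked(c), linked(f), ready(a,a), ready(f,c), ready(f,f)}

step(f); step(a)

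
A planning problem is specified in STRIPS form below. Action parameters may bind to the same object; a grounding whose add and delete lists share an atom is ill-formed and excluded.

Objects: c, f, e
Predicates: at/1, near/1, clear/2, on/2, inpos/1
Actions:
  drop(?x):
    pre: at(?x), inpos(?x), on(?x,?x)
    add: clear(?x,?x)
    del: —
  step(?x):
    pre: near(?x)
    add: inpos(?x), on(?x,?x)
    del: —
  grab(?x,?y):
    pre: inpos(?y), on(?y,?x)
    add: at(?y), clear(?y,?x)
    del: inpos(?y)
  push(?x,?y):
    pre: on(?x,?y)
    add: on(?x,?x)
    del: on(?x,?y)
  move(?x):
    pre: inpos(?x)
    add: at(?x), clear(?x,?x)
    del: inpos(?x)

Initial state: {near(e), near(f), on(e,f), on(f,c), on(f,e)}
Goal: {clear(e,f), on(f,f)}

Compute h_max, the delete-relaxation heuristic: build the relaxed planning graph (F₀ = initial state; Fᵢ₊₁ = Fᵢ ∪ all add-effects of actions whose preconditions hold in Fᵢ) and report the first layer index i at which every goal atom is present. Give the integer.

F0 = init (5 atoms)
F1 = F0 ∪ {inpos(e), inpos(f), on(e,e), on(f,f)}  (9 atoms)
F2 = F1 ∪ {at(e), at(f), clear(e,e), clear(e,f), clear(f,c), clear(f,e), clear(f,f)}  (16 atoms)
goal ⊆ F2  ⇒  h_max = 2

2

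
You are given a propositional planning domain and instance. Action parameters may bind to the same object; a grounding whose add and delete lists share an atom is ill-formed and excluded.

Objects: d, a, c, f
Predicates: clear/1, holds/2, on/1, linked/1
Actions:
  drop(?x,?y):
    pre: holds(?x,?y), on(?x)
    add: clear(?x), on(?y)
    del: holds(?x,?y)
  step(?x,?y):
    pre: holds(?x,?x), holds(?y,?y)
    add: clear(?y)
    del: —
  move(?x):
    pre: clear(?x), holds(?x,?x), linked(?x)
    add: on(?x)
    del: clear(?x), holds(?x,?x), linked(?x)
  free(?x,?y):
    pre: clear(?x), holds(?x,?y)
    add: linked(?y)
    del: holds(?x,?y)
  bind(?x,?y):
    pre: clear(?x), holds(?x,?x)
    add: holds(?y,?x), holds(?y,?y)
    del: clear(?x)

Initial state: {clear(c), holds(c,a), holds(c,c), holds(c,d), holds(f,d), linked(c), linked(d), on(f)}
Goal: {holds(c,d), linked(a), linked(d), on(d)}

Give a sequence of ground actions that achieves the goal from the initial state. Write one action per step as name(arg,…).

drop(f,d); free(c,a)

1. drop(f,d)  →  {clear(c), clear(f), holds(c,a), holds(c,c), holds(c,d), linked(c), linked(d), on(d), on(f)}
2. free(c,a)  →  {clear(c), clear(f), holds(c,c), holds(c,d), linked(a), linked(c), linked(d), on(d), on(f)}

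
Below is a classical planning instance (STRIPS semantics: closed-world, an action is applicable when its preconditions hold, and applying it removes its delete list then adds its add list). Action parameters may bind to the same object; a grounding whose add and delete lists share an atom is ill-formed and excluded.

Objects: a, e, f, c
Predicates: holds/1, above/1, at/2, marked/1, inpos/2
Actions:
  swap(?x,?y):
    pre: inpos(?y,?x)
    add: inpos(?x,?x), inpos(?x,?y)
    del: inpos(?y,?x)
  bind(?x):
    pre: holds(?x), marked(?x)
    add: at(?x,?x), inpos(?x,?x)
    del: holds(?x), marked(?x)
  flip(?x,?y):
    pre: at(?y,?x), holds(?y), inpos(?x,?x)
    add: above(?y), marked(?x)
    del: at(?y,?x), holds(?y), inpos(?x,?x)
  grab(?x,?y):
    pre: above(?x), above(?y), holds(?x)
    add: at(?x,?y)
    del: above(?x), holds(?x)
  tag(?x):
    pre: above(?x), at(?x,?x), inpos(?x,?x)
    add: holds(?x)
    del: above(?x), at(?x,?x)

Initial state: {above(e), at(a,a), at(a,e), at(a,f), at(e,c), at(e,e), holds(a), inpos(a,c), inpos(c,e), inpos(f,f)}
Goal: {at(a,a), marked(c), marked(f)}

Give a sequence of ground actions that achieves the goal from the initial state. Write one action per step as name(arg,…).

1. swap(e,c)  →  {above(e), at(a,a), at(a,e), at(a,f), at(e,c), at(e,e), holds(a), inpos(a,c), inpos(e,c), inpos(e,e), inpos(f,f)}
2. swap(c,a)  →  {above(e), at(a,a), at(a,e), at(a,f), at(e,c), at(e,e), holds(a), inpos(c,a), inpos(c,c), inpos(e,c), inpos(e,e), inpos(f,f)}
3. flip(f,a)  →  {above(a), above(e), at(a,a), at(a,e), at(e,c), at(e,e), inpos(c,a), inpos(c,c), inpos(e,c), inpos(e,e), marked(f)}
4. tag(e)  →  {above(a), at(a,a), at(a,e), at(e,c), holds(e), inpos(c,a), inpos(c,c), inpos(e,c), inpos(e,e), marked(f)}
5. flip(c,e)  →  {above(a), above(e), at(a,a), at(a,e), inpos(c,a), inpos(e,c), inpos(e,e), marked(c), marked(f)}

swap(e,c); swap(c,a); flip(f,a); tag(e); flip(c,e)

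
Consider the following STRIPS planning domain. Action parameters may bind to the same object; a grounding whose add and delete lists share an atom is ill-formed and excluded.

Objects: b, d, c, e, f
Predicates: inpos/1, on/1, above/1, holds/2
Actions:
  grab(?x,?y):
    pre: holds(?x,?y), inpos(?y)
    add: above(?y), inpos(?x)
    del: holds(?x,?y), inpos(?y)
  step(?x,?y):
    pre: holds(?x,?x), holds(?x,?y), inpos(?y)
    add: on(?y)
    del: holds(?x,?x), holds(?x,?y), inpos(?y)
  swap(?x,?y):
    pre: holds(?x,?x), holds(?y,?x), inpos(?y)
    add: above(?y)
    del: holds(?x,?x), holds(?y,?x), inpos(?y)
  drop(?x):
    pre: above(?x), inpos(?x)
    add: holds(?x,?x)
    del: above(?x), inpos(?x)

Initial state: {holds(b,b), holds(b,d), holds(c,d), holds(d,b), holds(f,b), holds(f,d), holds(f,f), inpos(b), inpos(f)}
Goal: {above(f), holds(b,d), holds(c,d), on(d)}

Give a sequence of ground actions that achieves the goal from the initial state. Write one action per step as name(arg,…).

1. grab(d,b)  →  {above(b), holds(b,b), holds(b,d), holds(c,d), holds(f,b), holds(f,d), holds(f,f), inpos(d), inpos(f)}
2. step(f,d)  →  {above(b), holds(b,b), holds(b,d), holds(c,d), holds(f,b), inpos(f), on(d)}
3. swap(b,f)  →  {above(b), above(f), holds(b,d), holds(c,d), on(d)}

grab(d,b); step(f,d); swap(b,f)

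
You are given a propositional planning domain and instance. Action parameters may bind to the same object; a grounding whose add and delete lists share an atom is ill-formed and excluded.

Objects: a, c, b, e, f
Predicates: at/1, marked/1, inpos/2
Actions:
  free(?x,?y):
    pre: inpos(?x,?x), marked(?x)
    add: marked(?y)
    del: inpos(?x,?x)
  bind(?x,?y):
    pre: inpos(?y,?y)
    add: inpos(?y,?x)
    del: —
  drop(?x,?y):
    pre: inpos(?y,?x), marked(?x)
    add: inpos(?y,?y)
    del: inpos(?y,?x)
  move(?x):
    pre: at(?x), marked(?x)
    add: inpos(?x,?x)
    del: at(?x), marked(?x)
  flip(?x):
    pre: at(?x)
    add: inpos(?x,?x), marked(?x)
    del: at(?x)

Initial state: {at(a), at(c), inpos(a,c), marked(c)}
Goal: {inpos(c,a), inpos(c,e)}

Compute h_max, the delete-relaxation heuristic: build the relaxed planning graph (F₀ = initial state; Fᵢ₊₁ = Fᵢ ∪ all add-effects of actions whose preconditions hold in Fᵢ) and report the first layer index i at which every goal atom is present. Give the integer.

F0 = init (4 atoms)
F1 = F0 ∪ {inpos(a,a), inpos(c,c), marked(a)}  (7 atoms)
F2 = F1 ∪ {inpos(a,b), inpos(a,e), inpos(a,f), inpos(c,a), inpos(c,b), inpos(c,e), inpos(c,f), marked(b), marked(e), marked(f)}  (17 atoms)
goal ⊆ F2  ⇒  h_max = 2

2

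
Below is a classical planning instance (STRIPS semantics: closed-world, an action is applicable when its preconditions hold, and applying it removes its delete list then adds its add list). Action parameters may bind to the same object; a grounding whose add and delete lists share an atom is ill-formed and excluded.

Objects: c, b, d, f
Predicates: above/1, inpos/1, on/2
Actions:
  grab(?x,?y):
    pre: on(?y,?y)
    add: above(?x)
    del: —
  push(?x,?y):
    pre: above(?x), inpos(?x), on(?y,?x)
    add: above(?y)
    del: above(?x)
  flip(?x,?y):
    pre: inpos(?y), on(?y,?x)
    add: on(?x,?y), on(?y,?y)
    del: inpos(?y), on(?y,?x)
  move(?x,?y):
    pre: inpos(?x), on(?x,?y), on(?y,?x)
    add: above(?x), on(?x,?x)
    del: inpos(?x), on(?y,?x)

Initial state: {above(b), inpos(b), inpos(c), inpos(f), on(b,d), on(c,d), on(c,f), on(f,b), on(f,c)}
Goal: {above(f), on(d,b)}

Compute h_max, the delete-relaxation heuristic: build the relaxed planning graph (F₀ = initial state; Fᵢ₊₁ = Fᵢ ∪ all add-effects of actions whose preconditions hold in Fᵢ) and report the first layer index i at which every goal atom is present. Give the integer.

F0 = init (9 atoms)
F1 = F0 ∪ {above(c), above(f), on(b,b), on(b,f), on(c,c), on(d,b), on(d,c), on(f,f)}  (17 atoms)
goal ⊆ F1  ⇒  h_max = 1

1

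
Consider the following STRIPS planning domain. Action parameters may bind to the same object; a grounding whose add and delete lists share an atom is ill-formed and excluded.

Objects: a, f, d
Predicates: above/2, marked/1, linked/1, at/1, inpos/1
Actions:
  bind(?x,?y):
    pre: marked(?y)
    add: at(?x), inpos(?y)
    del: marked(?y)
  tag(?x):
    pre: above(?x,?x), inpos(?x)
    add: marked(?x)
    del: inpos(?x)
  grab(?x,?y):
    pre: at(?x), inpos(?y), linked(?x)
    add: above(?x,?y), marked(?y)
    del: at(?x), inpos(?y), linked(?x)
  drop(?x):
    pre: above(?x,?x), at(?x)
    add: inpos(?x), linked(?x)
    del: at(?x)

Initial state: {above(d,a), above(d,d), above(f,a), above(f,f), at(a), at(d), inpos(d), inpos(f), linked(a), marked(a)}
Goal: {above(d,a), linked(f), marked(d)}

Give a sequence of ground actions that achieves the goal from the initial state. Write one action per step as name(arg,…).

1. bind(f,a)  →  {above(d,a), above(d,d), above(f,a), above(f,f), at(a), at(d), at(f), inpos(a), inpos(d), inpos(f), linked(a)}
2. tag(d)  →  {above(d,a), above(d,d), above(f,a), above(f,f), at(a), at(d), at(f), inpos(a), inpos(f), linked(a), marked(d)}
3. drop(f)  →  {above(d,a), above(d,d), above(f,a), above(f,f), at(a), at(d), inpos(a), inpos(f), linked(a), linked(f), marked(d)}

bind(f,a); tag(d); drop(f)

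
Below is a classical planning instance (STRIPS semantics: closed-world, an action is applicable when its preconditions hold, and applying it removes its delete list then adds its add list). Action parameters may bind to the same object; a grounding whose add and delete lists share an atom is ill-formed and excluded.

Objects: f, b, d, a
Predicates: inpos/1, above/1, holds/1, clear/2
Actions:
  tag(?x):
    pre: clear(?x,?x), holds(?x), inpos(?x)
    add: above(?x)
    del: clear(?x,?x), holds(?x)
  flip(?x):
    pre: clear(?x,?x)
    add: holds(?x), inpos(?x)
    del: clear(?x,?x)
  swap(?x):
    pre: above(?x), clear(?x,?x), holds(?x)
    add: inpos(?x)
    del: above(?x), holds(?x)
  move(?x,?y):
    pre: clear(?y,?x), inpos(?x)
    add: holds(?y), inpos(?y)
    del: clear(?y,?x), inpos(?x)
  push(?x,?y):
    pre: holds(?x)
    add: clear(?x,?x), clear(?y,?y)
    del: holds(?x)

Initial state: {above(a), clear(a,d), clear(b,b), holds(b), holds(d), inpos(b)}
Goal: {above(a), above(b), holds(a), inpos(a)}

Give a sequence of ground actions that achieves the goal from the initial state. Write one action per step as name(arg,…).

1. tag(b)  →  {above(a), above(b), clear(a,d), holds(d), inpos(b)}
2. push(d,a)  →  {above(a), above(b), clear(a,a), clear(a,d), clear(d,d), inpos(b)}
3. flip(a)  →  {above(a), above(b), clear(a,d), clear(d,d), holds(a), inpos(a), inpos(b)}

tag(b); push(d,a); flip(a)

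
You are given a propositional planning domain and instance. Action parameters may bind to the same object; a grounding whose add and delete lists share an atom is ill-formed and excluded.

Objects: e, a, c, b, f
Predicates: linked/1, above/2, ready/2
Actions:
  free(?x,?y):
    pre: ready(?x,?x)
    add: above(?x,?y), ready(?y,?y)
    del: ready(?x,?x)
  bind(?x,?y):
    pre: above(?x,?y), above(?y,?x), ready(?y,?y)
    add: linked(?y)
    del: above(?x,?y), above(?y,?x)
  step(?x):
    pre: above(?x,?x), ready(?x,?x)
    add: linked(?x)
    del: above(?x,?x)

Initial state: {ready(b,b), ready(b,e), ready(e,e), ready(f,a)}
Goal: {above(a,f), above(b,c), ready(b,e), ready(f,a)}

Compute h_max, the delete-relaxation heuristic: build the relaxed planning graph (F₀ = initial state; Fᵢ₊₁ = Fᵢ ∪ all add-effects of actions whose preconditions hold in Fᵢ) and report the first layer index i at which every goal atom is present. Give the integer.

F0 = init (4 atoms)
F1 = F0 ∪ {above(b,a), above(b,c), above(b,e), above(b,f), above(e,a), above(e,b), above(e,c), above(e,f), ready(a,a), ready(c,c), ready(f,f)}  (15 atoms)
F2 = F1 ∪ {above(a,b), above(a,c), above(a,e), above(a,f), above(c,a), above(c,b), above(c,e), above(c,f), above(f,a), above(f,b), above(f,c), above(f,e), linked(b), linked(e)}  (29 atoms)
goal ⊆ F2  ⇒  h_max = 2

2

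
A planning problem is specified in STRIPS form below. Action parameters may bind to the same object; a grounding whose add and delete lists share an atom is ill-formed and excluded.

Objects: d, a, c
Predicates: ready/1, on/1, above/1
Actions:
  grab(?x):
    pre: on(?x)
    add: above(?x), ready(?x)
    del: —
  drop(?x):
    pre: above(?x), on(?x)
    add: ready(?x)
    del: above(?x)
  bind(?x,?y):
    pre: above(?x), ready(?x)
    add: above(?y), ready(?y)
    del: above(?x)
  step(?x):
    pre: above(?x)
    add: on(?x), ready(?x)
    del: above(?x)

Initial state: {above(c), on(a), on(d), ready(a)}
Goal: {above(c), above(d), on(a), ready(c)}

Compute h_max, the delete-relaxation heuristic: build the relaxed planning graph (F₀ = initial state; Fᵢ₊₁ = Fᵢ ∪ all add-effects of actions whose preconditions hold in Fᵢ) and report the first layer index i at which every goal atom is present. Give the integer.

1

F0 = init (4 atoms)
F1 = F0 ∪ {above(a), above(d), on(c), ready(c), ready(d)}  (9 atoms)
goal ⊆ F1  ⇒  h_max = 1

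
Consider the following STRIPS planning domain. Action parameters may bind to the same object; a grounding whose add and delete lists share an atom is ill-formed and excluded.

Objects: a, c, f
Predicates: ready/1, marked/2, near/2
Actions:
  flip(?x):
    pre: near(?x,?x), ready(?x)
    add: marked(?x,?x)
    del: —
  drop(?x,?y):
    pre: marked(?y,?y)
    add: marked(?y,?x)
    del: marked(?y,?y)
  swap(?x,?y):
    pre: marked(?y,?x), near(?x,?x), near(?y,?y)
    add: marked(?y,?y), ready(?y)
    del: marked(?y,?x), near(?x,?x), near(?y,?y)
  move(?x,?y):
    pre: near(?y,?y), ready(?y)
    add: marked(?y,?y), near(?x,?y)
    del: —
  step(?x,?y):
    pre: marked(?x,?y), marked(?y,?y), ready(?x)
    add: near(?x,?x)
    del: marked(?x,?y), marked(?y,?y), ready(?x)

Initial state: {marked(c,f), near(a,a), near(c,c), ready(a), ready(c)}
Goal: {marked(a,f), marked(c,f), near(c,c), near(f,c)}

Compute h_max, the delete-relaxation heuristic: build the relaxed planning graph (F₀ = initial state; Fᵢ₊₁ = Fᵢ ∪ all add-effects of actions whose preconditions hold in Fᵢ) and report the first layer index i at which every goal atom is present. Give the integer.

2

F0 = init (5 atoms)
F1 = F0 ∪ {marked(a,a), marked(c,c), near(a,c), near(c,a), near(f,a), near(f,c)}  (11 atoms)
F2 = F1 ∪ {marked(a,c), marked(a,f), marked(c,a)}  (14 atoms)
goal ⊆ F2  ⇒  h_max = 2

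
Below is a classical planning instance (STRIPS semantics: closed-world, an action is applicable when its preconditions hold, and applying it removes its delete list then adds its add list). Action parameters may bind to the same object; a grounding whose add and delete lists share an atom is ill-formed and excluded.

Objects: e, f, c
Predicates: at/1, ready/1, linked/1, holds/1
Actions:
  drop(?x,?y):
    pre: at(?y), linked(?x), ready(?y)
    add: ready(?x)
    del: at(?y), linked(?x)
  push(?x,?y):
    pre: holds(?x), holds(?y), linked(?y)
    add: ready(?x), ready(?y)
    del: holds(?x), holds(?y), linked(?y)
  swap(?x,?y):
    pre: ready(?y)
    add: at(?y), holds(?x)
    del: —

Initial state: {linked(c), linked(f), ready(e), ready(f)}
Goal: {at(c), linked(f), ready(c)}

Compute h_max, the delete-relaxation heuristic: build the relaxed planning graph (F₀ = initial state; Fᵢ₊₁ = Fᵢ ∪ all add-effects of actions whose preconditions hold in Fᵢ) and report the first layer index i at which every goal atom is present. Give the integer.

3

F0 = init (4 atoms)
F1 = F0 ∪ {at(e), at(f), holds(c), holds(e), holds(f)}  (9 atoms)
F2 = F1 ∪ {ready(c)}  (10 atoms)
F3 = F2 ∪ {at(c)}  (11 atoms)
goal ⊆ F3  ⇒  h_max = 3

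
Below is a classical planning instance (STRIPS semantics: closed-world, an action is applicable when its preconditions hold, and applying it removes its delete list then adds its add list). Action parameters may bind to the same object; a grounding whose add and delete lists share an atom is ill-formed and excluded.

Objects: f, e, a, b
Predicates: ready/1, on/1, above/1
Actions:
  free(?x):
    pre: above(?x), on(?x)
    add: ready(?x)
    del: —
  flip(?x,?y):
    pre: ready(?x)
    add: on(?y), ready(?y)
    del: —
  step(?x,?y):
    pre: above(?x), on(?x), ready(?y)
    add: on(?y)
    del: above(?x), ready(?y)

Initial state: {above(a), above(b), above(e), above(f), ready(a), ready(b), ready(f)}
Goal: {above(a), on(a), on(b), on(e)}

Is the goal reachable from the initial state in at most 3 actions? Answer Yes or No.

Yes

1. flip(f,e)  →  {above(a), above(b), above(e), above(f), on(e), ready(a), ready(b), ready(e), ready(f)}
2. flip(f,a)  →  {above(a), above(b), above(e), above(f), on(a), on(e), ready(a), ready(b), ready(e), ready(f)}
3. flip(f,b)  →  {above(a), above(b), above(e), above(f), on(a), on(b), on(e), ready(a), ready(b), ready(e), ready(f)}
optimal plan length = 3; 3 ≤ 3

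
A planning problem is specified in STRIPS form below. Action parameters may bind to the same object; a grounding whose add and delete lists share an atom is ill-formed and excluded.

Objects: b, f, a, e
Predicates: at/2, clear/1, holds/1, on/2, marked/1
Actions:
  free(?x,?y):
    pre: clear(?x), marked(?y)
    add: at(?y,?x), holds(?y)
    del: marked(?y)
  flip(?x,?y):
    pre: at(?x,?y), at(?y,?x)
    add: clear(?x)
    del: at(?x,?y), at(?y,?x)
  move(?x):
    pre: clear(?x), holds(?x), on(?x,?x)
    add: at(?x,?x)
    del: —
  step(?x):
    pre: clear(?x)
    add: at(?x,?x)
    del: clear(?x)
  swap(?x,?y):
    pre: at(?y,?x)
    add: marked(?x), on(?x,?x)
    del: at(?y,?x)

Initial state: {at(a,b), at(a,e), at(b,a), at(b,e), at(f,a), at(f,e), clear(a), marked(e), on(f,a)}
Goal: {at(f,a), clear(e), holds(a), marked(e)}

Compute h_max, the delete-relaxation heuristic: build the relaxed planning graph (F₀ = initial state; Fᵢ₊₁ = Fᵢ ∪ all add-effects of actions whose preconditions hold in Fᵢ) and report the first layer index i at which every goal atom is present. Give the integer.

F0 = init (9 atoms)
F1 = F0 ∪ {at(a,a), at(e,a), clear(b), holds(e), marked(a), marked(b), on(a,a), on(b,b), on(e,e)}  (18 atoms)
F2 = F1 ∪ {at(b,b), at(e,b), clear(e), holds(a), holds(b)}  (23 atoms)
goal ⊆ F2  ⇒  h_max = 2

2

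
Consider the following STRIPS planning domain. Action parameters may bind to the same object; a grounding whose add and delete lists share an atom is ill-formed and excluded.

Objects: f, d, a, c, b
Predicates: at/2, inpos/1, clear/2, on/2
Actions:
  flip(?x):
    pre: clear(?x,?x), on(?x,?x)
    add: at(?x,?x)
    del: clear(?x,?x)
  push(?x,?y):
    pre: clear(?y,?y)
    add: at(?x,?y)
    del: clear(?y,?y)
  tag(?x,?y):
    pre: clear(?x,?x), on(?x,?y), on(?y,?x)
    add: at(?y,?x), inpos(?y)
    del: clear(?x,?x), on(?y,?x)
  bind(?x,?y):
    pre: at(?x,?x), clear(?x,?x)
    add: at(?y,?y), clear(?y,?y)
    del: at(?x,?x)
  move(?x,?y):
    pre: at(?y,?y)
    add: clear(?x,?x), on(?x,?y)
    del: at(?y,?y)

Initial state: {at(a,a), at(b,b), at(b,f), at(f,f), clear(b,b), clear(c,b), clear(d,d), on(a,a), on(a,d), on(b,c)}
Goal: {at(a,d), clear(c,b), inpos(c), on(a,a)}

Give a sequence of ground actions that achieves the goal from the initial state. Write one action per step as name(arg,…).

push(a,d); move(c,b); tag(b,c)

1. push(a,d)  →  {at(a,a), at(a,d), at(b,b), at(b,f), at(f,f), clear(b,b), clear(c,b), on(a,a), on(a,d), on(b,c)}
2. move(c,b)  →  {at(a,a), at(a,d), at(b,f), at(f,f), clear(b,b), clear(c,b), clear(c,c), on(a,a), on(a,d), on(b,c), on(c,b)}
3. tag(b,c)  →  {at(a,a), at(a,d), at(b,f), at(c,b), at(f,f), clear(c,b), clear(c,c), inpos(c), on(a,a), on(a,d), on(b,c)}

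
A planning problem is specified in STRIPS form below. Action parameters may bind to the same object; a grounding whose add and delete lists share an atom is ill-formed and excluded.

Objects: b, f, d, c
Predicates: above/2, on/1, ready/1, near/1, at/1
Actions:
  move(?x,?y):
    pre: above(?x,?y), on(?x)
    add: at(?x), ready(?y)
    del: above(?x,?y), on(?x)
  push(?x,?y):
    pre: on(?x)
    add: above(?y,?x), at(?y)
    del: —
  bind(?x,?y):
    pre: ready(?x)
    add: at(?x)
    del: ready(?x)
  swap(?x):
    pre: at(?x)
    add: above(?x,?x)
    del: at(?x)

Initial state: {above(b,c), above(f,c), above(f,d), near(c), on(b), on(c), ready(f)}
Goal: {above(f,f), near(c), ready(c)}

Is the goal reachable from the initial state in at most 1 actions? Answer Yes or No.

1. move(b,c)  →  {above(f,c), above(f,d), at(b), near(c), on(c), ready(c), ready(f)}
2. push(c,f)  →  {above(f,c), above(f,d), at(b), at(f), near(c), on(c), ready(c), ready(f)}
3. swap(f)  →  {above(f,c), above(f,d), above(f,f), at(b), near(c), on(c), ready(c), ready(f)}
optimal plan length = 3; 3 > 1

No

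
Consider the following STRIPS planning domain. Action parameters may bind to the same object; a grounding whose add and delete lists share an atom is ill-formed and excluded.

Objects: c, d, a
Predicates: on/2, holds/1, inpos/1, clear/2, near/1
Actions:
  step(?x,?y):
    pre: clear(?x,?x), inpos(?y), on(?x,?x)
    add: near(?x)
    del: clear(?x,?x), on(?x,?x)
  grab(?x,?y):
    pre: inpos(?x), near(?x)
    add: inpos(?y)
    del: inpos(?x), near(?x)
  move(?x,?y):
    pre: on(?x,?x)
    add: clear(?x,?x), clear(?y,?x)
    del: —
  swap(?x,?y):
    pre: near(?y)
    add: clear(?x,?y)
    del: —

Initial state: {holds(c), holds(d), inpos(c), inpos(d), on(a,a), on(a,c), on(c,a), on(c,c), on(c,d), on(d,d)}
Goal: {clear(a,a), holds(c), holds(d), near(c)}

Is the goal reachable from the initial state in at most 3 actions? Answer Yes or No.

1. move(c,c)  →  {clear(c,c), holds(c), holds(d), inpos(c), inpos(d), on(a,a), on(a,c), on(c,a), on(c,c), on(c,d), on(d,d)}
2. step(c,c)  →  {holds(c), holds(d), inpos(c), inpos(d), near(c), on(a,a), on(a,c), on(c,a), on(c,d), on(d,d)}
3. move(a,c)  →  {clear(a,a), clear(c,a), holds(c), holds(d), inpos(c), inpos(d), near(c), on(a,a), on(a,c), on(c,a), on(c,d), on(d,d)}
optimal plan length = 3; 3 ≤ 3

Yes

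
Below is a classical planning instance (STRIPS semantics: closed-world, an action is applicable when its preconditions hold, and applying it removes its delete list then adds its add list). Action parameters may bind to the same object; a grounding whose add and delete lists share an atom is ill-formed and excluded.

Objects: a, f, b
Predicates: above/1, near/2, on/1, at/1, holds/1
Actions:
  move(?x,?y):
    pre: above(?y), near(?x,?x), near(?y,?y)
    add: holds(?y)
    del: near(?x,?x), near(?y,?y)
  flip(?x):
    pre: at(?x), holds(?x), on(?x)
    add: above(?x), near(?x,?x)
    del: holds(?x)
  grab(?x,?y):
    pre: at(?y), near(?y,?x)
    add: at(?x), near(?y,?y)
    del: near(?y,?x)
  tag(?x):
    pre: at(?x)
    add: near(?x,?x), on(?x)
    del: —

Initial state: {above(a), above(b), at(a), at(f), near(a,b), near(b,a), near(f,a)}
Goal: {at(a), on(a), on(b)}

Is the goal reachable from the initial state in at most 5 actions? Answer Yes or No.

Yes

1. grab(b,a)  →  {above(a), above(b), at(a), at(b), at(f), near(a,a), near(b,a), near(f,a)}
2. tag(a)  →  {above(a), above(b), at(a), at(b), at(f), near(a,a), near(b,a), near(f,a), on(a)}
3. tag(b)  →  {above(a), above(b), at(a), at(b), at(f), near(a,a), near(b,a), near(b,b), near(f,a), on(a), on(b)}
optimal plan length = 3; 3 ≤ 5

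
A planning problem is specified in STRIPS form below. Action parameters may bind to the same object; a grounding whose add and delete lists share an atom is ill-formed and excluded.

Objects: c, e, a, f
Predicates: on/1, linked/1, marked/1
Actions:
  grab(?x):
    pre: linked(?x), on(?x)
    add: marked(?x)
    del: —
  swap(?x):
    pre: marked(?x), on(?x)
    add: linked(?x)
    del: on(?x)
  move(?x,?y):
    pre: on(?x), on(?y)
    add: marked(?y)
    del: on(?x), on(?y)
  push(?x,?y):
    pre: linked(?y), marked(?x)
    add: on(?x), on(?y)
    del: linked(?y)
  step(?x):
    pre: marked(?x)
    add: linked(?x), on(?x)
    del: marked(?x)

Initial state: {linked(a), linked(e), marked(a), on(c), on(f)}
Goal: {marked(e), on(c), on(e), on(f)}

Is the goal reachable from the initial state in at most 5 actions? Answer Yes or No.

1. push(a,e)  →  {linked(a), marked(a), on(a), on(c), on(e), on(f)}
2. move(e,e)  →  {linked(a), marked(a), marked(e), on(a), on(c), on(f)}
3. push(e,a)  →  {marked(a), marked(e), on(a), on(c), on(e), on(f)}
optimal plan length = 3; 3 ≤ 5

Yes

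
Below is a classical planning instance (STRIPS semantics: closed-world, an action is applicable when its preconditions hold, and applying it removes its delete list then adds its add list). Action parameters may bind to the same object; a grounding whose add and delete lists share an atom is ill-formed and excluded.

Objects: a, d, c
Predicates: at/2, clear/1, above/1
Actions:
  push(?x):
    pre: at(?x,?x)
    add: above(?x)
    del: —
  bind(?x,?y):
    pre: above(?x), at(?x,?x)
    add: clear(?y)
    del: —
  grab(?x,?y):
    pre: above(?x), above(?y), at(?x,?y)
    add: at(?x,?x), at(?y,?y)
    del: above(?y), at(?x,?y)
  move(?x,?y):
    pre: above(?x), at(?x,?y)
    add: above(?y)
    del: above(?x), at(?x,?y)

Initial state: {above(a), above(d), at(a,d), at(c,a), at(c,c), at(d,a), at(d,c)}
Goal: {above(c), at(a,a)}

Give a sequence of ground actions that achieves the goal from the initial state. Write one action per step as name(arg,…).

1. push(c)  →  {above(a), above(c), above(d), at(a,d), at(c,a), at(c,c), at(d,a), at(d,c)}
2. grab(a,d)  →  {above(a), above(c), at(a,a), at(c,a), at(c,c), at(d,a), at(d,c), at(d,d)}

push(c); grab(a,d)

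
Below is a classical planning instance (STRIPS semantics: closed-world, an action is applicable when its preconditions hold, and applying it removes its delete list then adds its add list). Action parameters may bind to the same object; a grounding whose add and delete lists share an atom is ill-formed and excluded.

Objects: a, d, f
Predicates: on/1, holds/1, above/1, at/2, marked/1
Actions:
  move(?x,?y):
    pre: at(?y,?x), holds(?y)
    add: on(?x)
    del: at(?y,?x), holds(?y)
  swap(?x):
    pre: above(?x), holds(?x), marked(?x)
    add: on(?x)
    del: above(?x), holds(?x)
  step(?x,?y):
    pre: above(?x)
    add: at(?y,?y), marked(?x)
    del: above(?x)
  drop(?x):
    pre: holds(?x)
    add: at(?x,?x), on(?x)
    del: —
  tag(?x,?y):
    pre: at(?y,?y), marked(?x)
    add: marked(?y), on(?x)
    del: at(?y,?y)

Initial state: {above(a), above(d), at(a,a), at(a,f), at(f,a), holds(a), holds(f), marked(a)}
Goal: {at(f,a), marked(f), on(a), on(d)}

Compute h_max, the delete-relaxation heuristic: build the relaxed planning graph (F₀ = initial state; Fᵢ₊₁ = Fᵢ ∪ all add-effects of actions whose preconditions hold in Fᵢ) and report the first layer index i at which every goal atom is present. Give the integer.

2

F0 = init (8 atoms)
F1 = F0 ∪ {at(d,d), at(f,f), marked(d), on(a), on(f)}  (13 atoms)
F2 = F1 ∪ {marked(f), on(d)}  (15 atoms)
goal ⊆ F2  ⇒  h_max = 2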